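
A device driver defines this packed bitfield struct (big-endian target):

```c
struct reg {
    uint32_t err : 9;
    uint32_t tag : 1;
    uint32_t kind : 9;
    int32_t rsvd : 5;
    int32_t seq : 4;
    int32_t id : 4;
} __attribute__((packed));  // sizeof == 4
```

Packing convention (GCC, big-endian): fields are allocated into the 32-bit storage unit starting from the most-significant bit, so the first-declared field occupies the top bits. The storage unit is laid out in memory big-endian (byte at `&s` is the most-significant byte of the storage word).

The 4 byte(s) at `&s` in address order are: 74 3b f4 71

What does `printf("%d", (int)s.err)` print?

232

[0]=0x74 [1]=0x3b [2]=0xf4 [3]=0x71 (big-endian) → word 0x743bf471
err [23+:9] = (word>>23) & 0x1ff = 232  ←
tag [22+:1] = (word>>22) & 0x1 = 0
kind [13+:9] = (word>>13) & 0x1ff = 479
rsvd [8+:5] = (word>>8) & 0x1f = 20
seq [4+:4] = (word>>4) & 0xf = 7
id [0+:4] = (word>>0) & 0xf = 1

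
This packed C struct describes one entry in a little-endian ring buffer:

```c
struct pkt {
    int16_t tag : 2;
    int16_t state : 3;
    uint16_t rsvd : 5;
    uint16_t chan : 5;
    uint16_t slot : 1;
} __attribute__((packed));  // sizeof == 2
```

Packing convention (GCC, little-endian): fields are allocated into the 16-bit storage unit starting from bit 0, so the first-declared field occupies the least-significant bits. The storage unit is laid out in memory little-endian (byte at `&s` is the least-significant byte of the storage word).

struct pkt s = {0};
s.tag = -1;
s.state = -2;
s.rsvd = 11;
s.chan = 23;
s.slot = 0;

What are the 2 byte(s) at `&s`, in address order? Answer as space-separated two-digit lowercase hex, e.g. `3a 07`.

7b 5d

tag (2b) val=-1 bits=0x3 at bit 0: 0x0003
state (3b) val=-2 bits=0x6 at bit 2: 0x001b
rsvd (5b) val=11 bits=0xb at bit 5: 0x017b
chan (5b) val=23 bits=0x17 at bit 10: 0x5d7b
slot (1b) val=0 bits=0x0 at bit 15: 0x5d7b
word = 0x5d7b → little-endian bytes:
  [0]=0x7b  [1]=0x5d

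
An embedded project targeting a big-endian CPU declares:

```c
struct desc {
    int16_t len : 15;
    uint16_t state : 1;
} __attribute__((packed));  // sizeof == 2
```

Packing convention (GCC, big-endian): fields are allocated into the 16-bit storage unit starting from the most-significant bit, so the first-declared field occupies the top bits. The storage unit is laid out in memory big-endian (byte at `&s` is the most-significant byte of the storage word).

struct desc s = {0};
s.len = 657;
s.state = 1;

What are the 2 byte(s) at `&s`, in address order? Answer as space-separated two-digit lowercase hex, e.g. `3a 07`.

len:15 = 657 → 0x291 << 1 → word 0x0522
state:1 = 1 → 0x1 << 0 → word 0x0523
word = 0x0523 → big-endian bytes:
  [0]=0x05  [1]=0x23

05 23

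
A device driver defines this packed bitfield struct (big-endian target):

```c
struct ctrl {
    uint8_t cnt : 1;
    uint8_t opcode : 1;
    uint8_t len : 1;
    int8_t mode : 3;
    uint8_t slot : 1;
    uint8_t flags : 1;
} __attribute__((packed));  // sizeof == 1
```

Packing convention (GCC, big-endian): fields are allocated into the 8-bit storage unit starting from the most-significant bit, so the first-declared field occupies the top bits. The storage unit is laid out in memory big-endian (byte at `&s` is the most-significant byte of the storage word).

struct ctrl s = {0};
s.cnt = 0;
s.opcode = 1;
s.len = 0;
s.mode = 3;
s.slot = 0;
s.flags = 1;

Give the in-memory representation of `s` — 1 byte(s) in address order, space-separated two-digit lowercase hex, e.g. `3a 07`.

cnt:1 = 0 → 0x0 << 7 → word 0x00
opcode:1 = 1 → 0x1 << 6 → word 0x40
len:1 = 0 → 0x0 << 5 → word 0x40
mode:3 = 3 → 0x3 << 2 → word 0x4c
slot:1 = 0 → 0x0 << 1 → word 0x4c
flags:1 = 1 → 0x1 << 0 → word 0x4d
word = 0x4d → big-endian bytes:
  [0]=0x4d

4d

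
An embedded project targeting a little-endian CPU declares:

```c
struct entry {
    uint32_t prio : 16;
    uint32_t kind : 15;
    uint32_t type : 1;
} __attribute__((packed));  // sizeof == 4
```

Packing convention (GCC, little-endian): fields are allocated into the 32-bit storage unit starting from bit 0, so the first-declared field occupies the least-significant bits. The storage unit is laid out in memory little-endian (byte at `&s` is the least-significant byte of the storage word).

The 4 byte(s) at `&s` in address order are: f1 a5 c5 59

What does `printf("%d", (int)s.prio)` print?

[0]=0xf1 [1]=0xa5 [2]=0xc5 [3]=0x59 (little-endian) → word 0x59c5a5f1
prio [0+:16] = (word>>0) & 0xffff = 42481  ←
kind [16+:15] = (word>>16) & 0x7fff = 22981
type [31+:1] = (word>>31) & 0x1 = 0

42481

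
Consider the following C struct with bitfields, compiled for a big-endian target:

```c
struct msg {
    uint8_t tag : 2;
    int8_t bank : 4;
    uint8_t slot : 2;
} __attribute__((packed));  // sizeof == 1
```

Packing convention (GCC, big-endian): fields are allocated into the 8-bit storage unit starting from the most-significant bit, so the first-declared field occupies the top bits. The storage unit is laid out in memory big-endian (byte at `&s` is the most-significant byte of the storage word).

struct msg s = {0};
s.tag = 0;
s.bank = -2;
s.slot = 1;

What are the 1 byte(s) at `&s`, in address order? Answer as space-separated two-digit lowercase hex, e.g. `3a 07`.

[6+:2] tag=0 & 0x3 = 0x0; word=0x00
[2+:4] bank=-2 & 0xf = 0xe; word=0x38
[0+:2] slot=1 & 0x3 = 0x1; word=0x39
word = 0x39 → big-endian bytes:
  [0]=0x39

39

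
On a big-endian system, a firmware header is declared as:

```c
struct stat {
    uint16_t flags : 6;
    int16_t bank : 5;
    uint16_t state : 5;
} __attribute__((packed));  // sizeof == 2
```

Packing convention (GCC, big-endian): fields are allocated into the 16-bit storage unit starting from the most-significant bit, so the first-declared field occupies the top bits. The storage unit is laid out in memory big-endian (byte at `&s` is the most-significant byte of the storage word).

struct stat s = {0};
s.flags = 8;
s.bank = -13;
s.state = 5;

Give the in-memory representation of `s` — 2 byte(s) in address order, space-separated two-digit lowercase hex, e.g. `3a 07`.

flags:6 = 8 → 0x8 << 10 → word 0x2000
bank:5 = -13 → 0x13 << 5 → word 0x2260
state:5 = 5 → 0x5 << 0 → word 0x2265
word = 0x2265 → big-endian bytes:
  [0]=0x22  [1]=0x65

22 65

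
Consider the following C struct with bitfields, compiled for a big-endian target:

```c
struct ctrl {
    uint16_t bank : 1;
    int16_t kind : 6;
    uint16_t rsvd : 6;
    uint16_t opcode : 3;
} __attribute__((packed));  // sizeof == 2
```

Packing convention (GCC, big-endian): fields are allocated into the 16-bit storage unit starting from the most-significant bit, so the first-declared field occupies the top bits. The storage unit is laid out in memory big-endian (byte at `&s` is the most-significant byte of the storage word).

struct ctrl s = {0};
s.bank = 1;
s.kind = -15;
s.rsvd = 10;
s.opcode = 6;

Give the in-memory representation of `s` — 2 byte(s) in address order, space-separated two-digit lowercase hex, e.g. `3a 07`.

e2 56

bank (1b) val=1 bits=0x1 at bit 15: 0x8000
kind (6b) val=-15 bits=0x31 at bit 9: 0xe200
rsvd (6b) val=10 bits=0xa at bit 3: 0xe250
opcode (3b) val=6 bits=0x6 at bit 0: 0xe256
word = 0xe256 → big-endian bytes:
  [0]=0xe2  [1]=0x56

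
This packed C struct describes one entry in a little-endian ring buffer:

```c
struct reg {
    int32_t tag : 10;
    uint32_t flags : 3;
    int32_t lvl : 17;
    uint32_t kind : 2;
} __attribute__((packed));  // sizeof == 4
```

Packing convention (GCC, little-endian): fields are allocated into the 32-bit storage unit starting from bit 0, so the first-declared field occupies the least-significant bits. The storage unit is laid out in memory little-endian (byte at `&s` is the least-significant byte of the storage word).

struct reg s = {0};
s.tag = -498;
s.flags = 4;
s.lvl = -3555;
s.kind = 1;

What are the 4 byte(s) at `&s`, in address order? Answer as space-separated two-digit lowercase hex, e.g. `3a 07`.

tag (10b) val=-498 bits=0x20e at bit 0: 0x0000020e
flags (3b) val=4 bits=0x4 at bit 10: 0x0000120e
lvl (17b) val=-3555 bits=0x1f21d at bit 13: 0x3e43b20e
kind (2b) val=1 bits=0x1 at bit 30: 0x7e43b20e
word = 0x7e43b20e → little-endian bytes:
  [0]=0x0e  [1]=0xb2  [2]=0x43  [3]=0x7e

0e b2 43 7e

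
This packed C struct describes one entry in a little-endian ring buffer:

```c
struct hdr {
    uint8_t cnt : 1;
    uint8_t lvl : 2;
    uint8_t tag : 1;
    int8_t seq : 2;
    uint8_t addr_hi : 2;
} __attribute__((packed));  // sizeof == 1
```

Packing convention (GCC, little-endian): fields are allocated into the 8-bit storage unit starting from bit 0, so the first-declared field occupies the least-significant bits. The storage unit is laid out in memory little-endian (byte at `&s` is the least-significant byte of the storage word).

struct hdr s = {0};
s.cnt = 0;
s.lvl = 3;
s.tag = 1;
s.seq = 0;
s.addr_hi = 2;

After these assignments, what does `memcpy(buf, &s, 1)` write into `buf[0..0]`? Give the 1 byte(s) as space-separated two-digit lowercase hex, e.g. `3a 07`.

cnt (1b) val=0 bits=0x0 at bit 0: 0x00
lvl (2b) val=3 bits=0x3 at bit 1: 0x06
tag (1b) val=1 bits=0x1 at bit 3: 0x0e
seq (2b) val=0 bits=0x0 at bit 4: 0x0e
addr_hi (2b) val=2 bits=0x2 at bit 6: 0x8e
word = 0x8e → little-endian bytes:
  [0]=0x8e

8e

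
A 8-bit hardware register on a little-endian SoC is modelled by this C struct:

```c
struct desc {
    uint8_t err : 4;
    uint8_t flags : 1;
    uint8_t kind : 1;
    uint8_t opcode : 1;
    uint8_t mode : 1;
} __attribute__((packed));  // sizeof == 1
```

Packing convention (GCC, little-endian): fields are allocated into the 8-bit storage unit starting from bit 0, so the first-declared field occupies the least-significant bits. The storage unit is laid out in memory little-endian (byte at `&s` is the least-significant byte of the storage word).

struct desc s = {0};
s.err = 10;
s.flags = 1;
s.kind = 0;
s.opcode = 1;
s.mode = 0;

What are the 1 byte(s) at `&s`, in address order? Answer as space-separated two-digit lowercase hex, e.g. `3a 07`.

5a

err:4 = 10 → 0xa << 0 → word 0x0a
flags:1 = 1 → 0x1 << 4 → word 0x1a
kind:1 = 0 → 0x0 << 5 → word 0x1a
opcode:1 = 1 → 0x1 << 6 → word 0x5a
mode:1 = 0 → 0x0 << 7 → word 0x5a
word = 0x5a → little-endian bytes:
  [0]=0x5a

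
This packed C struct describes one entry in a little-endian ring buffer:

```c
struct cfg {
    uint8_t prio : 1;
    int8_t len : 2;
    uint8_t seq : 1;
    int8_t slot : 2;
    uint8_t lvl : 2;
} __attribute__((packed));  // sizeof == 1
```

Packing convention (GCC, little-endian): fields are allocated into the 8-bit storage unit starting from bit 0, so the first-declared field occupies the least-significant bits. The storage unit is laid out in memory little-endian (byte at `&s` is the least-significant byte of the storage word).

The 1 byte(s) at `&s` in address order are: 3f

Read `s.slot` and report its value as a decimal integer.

[0]=0x3f (little-endian) → word 0x3f
prio:1 @ bit 0 → (0x3f>>0)&0x1 = 0x1
len:2 @ bit 1 → (0x3f>>1)&0x3 = 0x3
seq:1 @ bit 3 → (0x3f>>3)&0x1 = 0x1
slot:2 @ bit 4 → (0x3f>>4)&0x3 = 0x3  ←
lvl:2 @ bit 6 → (0x3f>>6)&0x3 = 0x0
slot signed 2b, MSB=1: 3 - 4 = -1

-1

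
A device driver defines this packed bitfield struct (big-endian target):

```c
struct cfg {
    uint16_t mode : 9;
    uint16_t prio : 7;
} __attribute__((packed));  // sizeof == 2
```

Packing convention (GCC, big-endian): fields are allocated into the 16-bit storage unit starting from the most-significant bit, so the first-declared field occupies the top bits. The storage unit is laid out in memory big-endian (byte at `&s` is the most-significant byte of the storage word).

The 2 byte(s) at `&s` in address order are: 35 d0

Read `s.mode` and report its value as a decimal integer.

107

[0]=0x35 [1]=0xd0 (big-endian) → word 0x35d0
mode:9 @ bit 7 → (0x35d0>>7)&0x1ff = 0x6b  ←
prio:7 @ bit 0 → (0x35d0>>0)&0x7f = 0x50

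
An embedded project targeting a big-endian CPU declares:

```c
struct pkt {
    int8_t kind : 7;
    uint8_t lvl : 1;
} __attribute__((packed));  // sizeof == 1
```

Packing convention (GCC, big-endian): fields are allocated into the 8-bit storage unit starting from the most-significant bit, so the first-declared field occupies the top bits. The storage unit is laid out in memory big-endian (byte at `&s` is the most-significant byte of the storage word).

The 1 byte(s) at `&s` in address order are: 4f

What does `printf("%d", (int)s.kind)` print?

[0]=0x4f (big-endian) → word 0x4f
kind [1+:7] = (word>>1) & 0x7f = 39  ←
lvl [0+:1] = (word>>0) & 0x1 = 1
kind signed 7b, MSB=0: value = 39

39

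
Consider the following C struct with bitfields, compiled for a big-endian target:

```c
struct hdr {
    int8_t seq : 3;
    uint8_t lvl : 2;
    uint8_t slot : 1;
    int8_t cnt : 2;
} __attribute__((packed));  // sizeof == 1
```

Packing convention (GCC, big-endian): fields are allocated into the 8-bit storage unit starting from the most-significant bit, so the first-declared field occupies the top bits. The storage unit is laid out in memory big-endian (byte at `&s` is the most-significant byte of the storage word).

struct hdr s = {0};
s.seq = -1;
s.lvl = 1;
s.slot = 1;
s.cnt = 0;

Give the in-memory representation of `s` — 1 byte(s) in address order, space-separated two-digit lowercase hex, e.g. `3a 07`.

ec

[5+:3] seq=-1 & 0x7 = 0x7; word=0xe0
[3+:2] lvl=1 & 0x3 = 0x1; word=0xe8
[2+:1] slot=1 & 0x1 = 0x1; word=0xec
[0+:2] cnt=0 & 0x3 = 0x0; word=0xec
word = 0xec → big-endian bytes:
  [0]=0xec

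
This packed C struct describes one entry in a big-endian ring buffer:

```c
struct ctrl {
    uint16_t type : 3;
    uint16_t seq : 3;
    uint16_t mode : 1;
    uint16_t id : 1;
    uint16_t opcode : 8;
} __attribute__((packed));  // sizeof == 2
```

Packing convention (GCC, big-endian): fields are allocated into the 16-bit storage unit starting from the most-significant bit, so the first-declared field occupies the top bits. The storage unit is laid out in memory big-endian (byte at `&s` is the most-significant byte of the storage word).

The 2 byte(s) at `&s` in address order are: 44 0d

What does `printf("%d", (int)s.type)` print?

2

[0]=0x44 [1]=0x0d (big-endian) → word 0x440d
type:3 @ bit 13 → (0x440d>>13)&0x7 = 0x2  ←
seq:3 @ bit 10 → (0x440d>>10)&0x7 = 0x1
mode:1 @ bit 9 → (0x440d>>9)&0x1 = 0x0
id:1 @ bit 8 → (0x440d>>8)&0x1 = 0x0
opcode:8 @ bit 0 → (0x440d>>0)&0xff = 0xd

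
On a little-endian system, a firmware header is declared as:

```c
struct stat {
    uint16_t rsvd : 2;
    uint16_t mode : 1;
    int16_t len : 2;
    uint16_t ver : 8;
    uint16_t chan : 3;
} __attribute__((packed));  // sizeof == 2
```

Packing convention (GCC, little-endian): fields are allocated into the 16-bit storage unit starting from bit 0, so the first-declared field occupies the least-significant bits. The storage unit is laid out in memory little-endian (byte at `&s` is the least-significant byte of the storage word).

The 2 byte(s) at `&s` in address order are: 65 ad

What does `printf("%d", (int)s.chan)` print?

[0]=0x65 [1]=0xad (little-endian) → word 0xad65
rsvd [0+:2] = (word>>0) & 0x3 = 1
mode [2+:1] = (word>>2) & 0x1 = 1
len [3+:2] = (word>>3) & 0x3 = 0
ver [5+:8] = (word>>5) & 0xff = 107
chan [13+:3] = (word>>13) & 0x7 = 5  ←

5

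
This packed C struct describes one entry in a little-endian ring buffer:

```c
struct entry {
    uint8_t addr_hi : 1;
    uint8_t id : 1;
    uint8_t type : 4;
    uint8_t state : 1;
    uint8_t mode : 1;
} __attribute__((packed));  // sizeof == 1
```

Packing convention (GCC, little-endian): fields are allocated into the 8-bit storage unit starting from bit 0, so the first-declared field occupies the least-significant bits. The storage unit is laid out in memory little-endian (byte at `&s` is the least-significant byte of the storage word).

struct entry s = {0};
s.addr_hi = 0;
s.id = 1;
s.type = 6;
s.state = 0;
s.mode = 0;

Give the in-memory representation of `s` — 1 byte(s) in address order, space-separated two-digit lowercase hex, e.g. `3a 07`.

addr_hi:1 = 0 → 0x0 << 0 → word 0x00
id:1 = 1 → 0x1 << 1 → word 0x02
type:4 = 6 → 0x6 << 2 → word 0x1a
state:1 = 0 → 0x0 << 6 → word 0x1a
mode:1 = 0 → 0x0 << 7 → word 0x1a
word = 0x1a → little-endian bytes:
  [0]=0x1a

1a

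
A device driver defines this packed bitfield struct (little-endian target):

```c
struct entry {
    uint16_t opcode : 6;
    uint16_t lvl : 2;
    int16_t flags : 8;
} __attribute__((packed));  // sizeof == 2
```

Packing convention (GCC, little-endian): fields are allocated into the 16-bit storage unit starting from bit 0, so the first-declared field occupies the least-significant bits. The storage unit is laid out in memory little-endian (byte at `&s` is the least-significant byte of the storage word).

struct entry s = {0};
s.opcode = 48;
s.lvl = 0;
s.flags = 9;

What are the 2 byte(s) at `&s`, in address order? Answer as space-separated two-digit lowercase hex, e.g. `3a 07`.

30 09

opcode:6 = 48 → 0x30 << 0 → word 0x0030
lvl:2 = 0 → 0x0 << 6 → word 0x0030
flags:8 = 9 → 0x9 << 8 → word 0x0930
word = 0x0930 → little-endian bytes:
  [0]=0x30  [1]=0x09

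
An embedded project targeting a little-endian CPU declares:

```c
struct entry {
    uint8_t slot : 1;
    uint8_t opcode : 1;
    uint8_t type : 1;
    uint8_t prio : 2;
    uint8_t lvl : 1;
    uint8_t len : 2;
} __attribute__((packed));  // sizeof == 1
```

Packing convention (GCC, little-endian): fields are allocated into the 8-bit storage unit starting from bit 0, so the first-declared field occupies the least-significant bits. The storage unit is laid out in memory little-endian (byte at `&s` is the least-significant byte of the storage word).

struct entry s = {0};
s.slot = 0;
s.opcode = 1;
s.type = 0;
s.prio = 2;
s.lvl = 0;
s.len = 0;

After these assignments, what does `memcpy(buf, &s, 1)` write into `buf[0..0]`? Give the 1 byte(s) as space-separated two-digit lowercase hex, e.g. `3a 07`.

slot:1 = 0 → 0x0 << 0 → word 0x00
opcode:1 = 1 → 0x1 << 1 → word 0x02
type:1 = 0 → 0x0 << 2 → word 0x02
prio:2 = 2 → 0x2 << 3 → word 0x12
lvl:1 = 0 → 0x0 << 5 → word 0x12
len:2 = 0 → 0x0 << 6 → word 0x12
word = 0x12 → little-endian bytes:
  [0]=0x12

12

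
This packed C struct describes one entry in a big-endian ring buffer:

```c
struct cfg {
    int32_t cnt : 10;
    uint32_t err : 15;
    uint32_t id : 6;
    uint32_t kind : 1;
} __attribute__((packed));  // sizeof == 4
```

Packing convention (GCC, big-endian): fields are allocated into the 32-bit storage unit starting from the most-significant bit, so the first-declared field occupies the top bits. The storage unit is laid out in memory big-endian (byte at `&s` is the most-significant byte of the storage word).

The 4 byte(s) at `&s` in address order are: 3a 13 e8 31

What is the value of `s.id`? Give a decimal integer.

[0]=0x3a [1]=0x13 [2]=0xe8 [3]=0x31 (big-endian) → word 0x3a13e831
cnt [22+:10] = (word>>22) & 0x3ff = 232
err [7+:15] = (word>>7) & 0x7fff = 10192
id [1+:6] = (word>>1) & 0x3f = 24  ←
kind [0+:1] = (word>>0) & 0x1 = 1

24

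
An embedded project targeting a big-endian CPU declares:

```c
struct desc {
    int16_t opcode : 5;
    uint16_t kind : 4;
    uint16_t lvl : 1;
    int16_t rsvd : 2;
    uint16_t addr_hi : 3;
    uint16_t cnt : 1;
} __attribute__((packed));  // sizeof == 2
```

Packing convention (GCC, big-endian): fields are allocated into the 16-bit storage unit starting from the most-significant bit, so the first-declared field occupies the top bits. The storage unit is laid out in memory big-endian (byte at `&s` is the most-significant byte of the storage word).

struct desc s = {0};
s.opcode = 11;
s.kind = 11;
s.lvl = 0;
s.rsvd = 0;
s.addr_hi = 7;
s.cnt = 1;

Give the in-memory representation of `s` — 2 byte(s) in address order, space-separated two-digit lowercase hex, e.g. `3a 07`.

opcode:5 = 11 → 0xb << 11 → word 0x5800
kind:4 = 11 → 0xb << 7 → word 0x5d80
lvl:1 = 0 → 0x0 << 6 → word 0x5d80
rsvd:2 = 0 → 0x0 << 4 → word 0x5d80
addr_hi:3 = 7 → 0x7 << 1 → word 0x5d8e
cnt:1 = 1 → 0x1 << 0 → word 0x5d8f
word = 0x5d8f → big-endian bytes:
  [0]=0x5d  [1]=0x8f

5d 8f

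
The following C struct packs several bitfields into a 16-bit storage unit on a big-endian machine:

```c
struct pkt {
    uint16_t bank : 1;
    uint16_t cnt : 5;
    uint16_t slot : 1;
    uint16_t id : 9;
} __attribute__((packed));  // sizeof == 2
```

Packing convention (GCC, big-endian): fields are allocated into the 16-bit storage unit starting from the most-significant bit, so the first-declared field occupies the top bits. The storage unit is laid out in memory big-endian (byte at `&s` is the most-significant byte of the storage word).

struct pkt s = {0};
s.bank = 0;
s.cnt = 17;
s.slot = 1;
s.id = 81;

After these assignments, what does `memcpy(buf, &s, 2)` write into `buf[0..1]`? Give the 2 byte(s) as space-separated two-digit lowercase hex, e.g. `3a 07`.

46 51

bank (1b) val=0 bits=0x0 at bit 15: 0x0000
cnt (5b) val=17 bits=0x11 at bit 10: 0x4400
slot (1b) val=1 bits=0x1 at bit 9: 0x4600
id (9b) val=81 bits=0x51 at bit 0: 0x4651
word = 0x4651 → big-endian bytes:
  [0]=0x46  [1]=0x51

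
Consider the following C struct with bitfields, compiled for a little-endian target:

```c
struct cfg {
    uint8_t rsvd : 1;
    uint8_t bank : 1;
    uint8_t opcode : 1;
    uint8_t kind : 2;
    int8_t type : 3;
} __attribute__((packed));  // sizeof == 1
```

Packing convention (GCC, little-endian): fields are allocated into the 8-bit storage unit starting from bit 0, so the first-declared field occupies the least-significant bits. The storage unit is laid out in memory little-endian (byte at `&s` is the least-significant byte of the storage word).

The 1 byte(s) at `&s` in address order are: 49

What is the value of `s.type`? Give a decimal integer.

2

[0]=0x49 (little-endian) → word 0x49
rsvd [0+:1] = (word>>0) & 0x1 = 1
bank [1+:1] = (word>>1) & 0x1 = 0
opcode [2+:1] = (word>>2) & 0x1 = 0
kind [3+:2] = (word>>3) & 0x3 = 1
type [5+:3] = (word>>5) & 0x7 = 2  ←
type signed 3b, MSB=0: value = 2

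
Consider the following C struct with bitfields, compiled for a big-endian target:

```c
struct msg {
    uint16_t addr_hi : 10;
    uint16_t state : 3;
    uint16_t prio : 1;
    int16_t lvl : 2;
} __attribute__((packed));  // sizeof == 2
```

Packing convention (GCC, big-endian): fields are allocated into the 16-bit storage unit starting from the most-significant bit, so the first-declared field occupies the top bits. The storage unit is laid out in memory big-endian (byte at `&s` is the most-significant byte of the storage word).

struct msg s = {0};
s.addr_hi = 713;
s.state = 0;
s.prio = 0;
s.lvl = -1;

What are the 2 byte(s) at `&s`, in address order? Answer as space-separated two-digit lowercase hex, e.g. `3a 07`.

addr_hi:10 = 713 → 0x2c9 << 6 → word 0xb240
state:3 = 0 → 0x0 << 3 → word 0xb240
prio:1 = 0 → 0x0 << 2 → word 0xb240
lvl:2 = -1 → 0x3 << 0 → word 0xb243
word = 0xb243 → big-endian bytes:
  [0]=0xb2  [1]=0x43

b2 43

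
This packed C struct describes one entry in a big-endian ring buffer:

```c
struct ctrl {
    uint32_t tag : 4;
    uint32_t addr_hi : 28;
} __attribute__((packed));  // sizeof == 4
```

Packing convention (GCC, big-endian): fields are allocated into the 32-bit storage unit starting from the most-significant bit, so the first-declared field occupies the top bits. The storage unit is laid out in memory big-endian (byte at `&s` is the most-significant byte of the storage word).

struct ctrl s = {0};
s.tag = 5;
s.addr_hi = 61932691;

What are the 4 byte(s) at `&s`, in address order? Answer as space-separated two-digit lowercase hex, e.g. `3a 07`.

tag (4b) val=5 bits=0x5 at bit 28: 0x50000000
addr_hi (28b) val=61932691 bits=0x3b10493 at bit 0: 0x53b10493
word = 0x53b10493 → big-endian bytes:
  [0]=0x53  [1]=0xb1  [2]=0x04  [3]=0x93

53 b1 04 93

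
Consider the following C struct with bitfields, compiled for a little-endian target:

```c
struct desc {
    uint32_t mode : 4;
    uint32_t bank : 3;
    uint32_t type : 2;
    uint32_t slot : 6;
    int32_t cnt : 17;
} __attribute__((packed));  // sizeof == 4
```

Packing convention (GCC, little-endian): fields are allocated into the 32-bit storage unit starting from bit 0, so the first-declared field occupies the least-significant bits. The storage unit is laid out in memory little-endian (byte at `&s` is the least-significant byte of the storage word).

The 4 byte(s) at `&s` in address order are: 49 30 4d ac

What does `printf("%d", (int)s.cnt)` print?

[0]=0x49 [1]=0x30 [2]=0x4d [3]=0xac (little-endian) → word 0xac4d3049
mode:4 @ bit 0 → (0xac4d3049>>0)&0xf = 0x9
bank:3 @ bit 4 → (0xac4d3049>>4)&0x7 = 0x4
type:2 @ bit 7 → (0xac4d3049>>7)&0x3 = 0x0
slot:6 @ bit 9 → (0xac4d3049>>9)&0x3f = 0x18
cnt:17 @ bit 15 → (0xac4d3049>>15)&0x1ffff = 0x1589a  ←
cnt signed 17b, MSB=1: 88218 - 131072 = -42854

-42854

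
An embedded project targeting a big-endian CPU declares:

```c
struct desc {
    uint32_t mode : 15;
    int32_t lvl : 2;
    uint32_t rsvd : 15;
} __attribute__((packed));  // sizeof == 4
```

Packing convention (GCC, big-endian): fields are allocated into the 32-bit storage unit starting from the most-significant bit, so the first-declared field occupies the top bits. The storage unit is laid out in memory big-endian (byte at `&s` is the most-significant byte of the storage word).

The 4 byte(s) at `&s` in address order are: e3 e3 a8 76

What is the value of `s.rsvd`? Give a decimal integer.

10358

[0]=0xe3 [1]=0xe3 [2]=0xa8 [3]=0x76 (big-endian) → word 0xe3e3a876
mode:15 @ bit 17 → (0xe3e3a876>>17)&0x7fff = 0x71f1
lvl:2 @ bit 15 → (0xe3e3a876>>15)&0x3 = 0x3
rsvd:15 @ bit 0 → (0xe3e3a876>>0)&0x7fff = 0x2876  ←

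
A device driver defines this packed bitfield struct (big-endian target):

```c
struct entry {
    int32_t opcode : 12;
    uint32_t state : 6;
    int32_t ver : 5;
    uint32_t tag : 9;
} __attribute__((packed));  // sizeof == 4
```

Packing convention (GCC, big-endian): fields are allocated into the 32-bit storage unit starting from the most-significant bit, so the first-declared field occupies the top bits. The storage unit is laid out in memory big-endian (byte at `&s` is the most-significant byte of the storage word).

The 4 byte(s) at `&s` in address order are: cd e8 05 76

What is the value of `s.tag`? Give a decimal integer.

374

[0]=0xcd [1]=0xe8 [2]=0x05 [3]=0x76 (big-endian) → word 0xcde80576
opcode:12 @ bit 20 → (0xcde80576>>20)&0xfff = 0xcde
state:6 @ bit 14 → (0xcde80576>>14)&0x3f = 0x20
ver:5 @ bit 9 → (0xcde80576>>9)&0x1f = 0x2
tag:9 @ bit 0 → (0xcde80576>>0)&0x1ff = 0x176  ←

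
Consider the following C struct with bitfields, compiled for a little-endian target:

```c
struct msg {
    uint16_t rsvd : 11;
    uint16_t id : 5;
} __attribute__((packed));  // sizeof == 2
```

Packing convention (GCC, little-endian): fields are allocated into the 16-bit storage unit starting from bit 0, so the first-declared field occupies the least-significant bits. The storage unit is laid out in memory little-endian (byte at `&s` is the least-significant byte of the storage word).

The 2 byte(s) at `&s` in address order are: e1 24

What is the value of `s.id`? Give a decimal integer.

4

[0]=0xe1 [1]=0x24 (little-endian) → word 0x24e1
rsvd [0+:11] = (word>>0) & 0x7ff = 1249
id [11+:5] = (word>>11) & 0x1f = 4  ←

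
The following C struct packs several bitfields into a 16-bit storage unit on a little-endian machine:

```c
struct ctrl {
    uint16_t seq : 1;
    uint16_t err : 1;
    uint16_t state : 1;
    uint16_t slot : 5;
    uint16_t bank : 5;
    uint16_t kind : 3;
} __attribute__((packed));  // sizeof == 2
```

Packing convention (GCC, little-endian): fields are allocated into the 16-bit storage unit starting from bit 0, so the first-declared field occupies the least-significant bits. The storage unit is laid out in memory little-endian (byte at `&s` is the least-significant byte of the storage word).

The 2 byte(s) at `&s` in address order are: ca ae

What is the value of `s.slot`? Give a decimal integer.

25

[0]=0xca [1]=0xae (little-endian) → word 0xaeca
seq:1 @ bit 0 → (0xaeca>>0)&0x1 = 0x0
err:1 @ bit 1 → (0xaeca>>1)&0x1 = 0x1
state:1 @ bit 2 → (0xaeca>>2)&0x1 = 0x0
slot:5 @ bit 3 → (0xaeca>>3)&0x1f = 0x19  ←
bank:5 @ bit 8 → (0xaeca>>8)&0x1f = 0xe
kind:3 @ bit 13 → (0xaeca>>13)&0x7 = 0x5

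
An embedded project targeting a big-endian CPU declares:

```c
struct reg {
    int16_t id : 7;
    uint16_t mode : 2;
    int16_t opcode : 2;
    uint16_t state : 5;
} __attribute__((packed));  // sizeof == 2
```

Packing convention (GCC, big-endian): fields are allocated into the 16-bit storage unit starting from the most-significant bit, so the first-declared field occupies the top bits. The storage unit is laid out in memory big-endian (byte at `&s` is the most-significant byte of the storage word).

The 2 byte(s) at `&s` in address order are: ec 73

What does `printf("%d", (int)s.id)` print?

-10

[0]=0xec [1]=0x73 (big-endian) → word 0xec73
id [9+:7] = (word>>9) & 0x7f = 118  ←
mode [7+:2] = (word>>7) & 0x3 = 0
opcode [5+:2] = (word>>5) & 0x3 = 3
state [0+:5] = (word>>0) & 0x1f = 19
id signed 7b, MSB=1: 118 - 128 = -10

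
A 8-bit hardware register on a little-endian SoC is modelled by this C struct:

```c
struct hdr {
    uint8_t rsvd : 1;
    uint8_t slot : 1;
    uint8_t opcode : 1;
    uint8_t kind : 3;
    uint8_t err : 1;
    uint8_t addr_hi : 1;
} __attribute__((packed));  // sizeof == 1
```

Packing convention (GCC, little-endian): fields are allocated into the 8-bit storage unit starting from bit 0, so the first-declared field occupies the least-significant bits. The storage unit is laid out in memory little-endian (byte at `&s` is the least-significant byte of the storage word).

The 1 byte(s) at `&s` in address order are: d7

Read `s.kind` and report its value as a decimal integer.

[0]=0xd7 (little-endian) → word 0xd7
rsvd [0+:1] = (word>>0) & 0x1 = 1
slot [1+:1] = (word>>1) & 0x1 = 1
opcode [2+:1] = (word>>2) & 0x1 = 1
kind [3+:3] = (word>>3) & 0x7 = 2  ←
err [6+:1] = (word>>6) & 0x1 = 1
addr_hi [7+:1] = (word>>7) & 0x1 = 1

2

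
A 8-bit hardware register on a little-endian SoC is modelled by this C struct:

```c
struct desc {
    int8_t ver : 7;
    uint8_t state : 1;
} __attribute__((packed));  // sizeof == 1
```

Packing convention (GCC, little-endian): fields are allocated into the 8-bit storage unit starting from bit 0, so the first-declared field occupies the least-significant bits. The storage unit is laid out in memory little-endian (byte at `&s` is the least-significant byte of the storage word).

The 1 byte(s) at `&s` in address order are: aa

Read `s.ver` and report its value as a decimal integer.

[0]=0xaa (little-endian) → word 0xaa
ver:7 @ bit 0 → (0xaa>>0)&0x7f = 0x2a  ←
state:1 @ bit 7 → (0xaa>>7)&0x1 = 0x1
ver signed 7b, MSB=0: value = 42

42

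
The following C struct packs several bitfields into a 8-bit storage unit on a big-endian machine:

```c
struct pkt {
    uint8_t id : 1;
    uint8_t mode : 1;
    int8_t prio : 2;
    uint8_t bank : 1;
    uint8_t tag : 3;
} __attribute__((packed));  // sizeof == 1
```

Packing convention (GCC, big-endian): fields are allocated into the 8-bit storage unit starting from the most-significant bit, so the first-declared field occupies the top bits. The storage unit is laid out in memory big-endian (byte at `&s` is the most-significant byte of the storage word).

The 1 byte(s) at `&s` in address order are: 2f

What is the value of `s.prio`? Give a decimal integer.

[0]=0x2f (big-endian) → word 0x2f
id [7+:1] = (word>>7) & 0x1 = 0
mode [6+:1] = (word>>6) & 0x1 = 0
prio [4+:2] = (word>>4) & 0x3 = 2  ←
bank [3+:1] = (word>>3) & 0x1 = 1
tag [0+:3] = (word>>0) & 0x7 = 7
prio signed 2b, MSB=1: 2 - 4 = -2

-2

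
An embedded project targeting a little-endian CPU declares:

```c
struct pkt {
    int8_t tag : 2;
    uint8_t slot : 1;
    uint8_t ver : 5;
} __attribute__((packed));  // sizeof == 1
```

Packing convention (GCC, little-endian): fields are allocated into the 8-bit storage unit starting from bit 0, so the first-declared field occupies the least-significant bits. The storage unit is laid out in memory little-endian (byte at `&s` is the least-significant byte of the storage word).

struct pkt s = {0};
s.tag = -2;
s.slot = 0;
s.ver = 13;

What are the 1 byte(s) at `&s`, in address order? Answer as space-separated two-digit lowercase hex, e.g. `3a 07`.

tag (2b) val=-2 bits=0x2 at bit 0: 0x02
slot (1b) val=0 bits=0x0 at bit 2: 0x02
ver (5b) val=13 bits=0xd at bit 3: 0x6a
word = 0x6a → little-endian bytes:
  [0]=0x6a

6a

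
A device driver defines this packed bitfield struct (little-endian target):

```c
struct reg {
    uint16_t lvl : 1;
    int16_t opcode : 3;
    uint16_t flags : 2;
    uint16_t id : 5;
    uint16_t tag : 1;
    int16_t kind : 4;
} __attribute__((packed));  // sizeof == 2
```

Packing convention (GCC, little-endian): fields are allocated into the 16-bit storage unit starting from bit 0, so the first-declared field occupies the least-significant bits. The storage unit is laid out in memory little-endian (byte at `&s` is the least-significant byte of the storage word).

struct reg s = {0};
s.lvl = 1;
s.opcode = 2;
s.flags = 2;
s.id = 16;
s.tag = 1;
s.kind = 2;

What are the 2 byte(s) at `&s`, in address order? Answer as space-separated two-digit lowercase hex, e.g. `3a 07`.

25 2c

lvl (1b) val=1 bits=0x1 at bit 0: 0x0001
opcode (3b) val=2 bits=0x2 at bit 1: 0x0005
flags (2b) val=2 bits=0x2 at bit 4: 0x0025
id (5b) val=16 bits=0x10 at bit 6: 0x0425
tag (1b) val=1 bits=0x1 at bit 11: 0x0c25
kind (4b) val=2 bits=0x2 at bit 12: 0x2c25
word = 0x2c25 → little-endian bytes:
  [0]=0x25  [1]=0x2c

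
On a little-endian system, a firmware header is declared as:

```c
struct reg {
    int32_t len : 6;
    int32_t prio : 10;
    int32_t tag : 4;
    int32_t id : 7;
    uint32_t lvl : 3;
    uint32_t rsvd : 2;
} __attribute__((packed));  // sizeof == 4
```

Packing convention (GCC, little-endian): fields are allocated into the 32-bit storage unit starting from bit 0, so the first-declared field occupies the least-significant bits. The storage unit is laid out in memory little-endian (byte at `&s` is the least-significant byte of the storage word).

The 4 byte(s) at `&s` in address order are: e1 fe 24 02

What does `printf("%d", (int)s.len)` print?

-31

[0]=0xe1 [1]=0xfe [2]=0x24 [3]=0x02 (little-endian) → word 0x0224fee1
len [0+:6] = (word>>0) & 0x3f = 33  ←
prio [6+:10] = (word>>6) & 0x3ff = 1019
tag [16+:4] = (word>>16) & 0xf = 4
id [20+:7] = (word>>20) & 0x7f = 34
lvl [27+:3] = (word>>27) & 0x7 = 0
rsvd [30+:2] = (word>>30) & 0x3 = 0
len signed 6b, MSB=1: 33 - 64 = -31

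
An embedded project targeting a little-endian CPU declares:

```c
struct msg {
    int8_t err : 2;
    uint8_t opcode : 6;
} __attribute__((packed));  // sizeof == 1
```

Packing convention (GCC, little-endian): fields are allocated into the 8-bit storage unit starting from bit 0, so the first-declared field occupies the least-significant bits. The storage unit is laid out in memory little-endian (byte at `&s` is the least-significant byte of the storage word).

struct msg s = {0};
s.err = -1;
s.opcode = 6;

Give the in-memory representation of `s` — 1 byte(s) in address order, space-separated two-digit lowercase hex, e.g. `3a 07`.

1b

err (2b) val=-1 bits=0x3 at bit 0: 0x03
opcode (6b) val=6 bits=0x6 at bit 2: 0x1b
word = 0x1b → little-endian bytes:
  [0]=0x1b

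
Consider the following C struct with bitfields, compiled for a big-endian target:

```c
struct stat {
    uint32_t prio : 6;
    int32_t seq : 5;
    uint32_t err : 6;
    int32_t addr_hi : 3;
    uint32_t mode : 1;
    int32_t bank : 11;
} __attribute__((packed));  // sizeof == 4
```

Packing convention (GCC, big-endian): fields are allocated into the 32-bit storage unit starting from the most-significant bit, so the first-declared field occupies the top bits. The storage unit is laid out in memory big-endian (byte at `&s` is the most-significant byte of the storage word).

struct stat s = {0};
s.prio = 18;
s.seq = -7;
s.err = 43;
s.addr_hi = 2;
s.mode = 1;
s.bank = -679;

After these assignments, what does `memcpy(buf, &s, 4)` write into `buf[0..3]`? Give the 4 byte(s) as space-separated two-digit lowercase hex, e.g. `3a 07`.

4b 35 ad 59

prio:6 = 18 → 0x12 << 26 → word 0x48000000
seq:5 = -7 → 0x19 << 21 → word 0x4b200000
err:6 = 43 → 0x2b << 15 → word 0x4b358000
addr_hi:3 = 2 → 0x2 << 12 → word 0x4b35a000
mode:1 = 1 → 0x1 << 11 → word 0x4b35a800
bank:11 = -679 → 0x559 << 0 → word 0x4b35ad59
word = 0x4b35ad59 → big-endian bytes:
  [0]=0x4b  [1]=0x35  [2]=0xad  [3]=0x59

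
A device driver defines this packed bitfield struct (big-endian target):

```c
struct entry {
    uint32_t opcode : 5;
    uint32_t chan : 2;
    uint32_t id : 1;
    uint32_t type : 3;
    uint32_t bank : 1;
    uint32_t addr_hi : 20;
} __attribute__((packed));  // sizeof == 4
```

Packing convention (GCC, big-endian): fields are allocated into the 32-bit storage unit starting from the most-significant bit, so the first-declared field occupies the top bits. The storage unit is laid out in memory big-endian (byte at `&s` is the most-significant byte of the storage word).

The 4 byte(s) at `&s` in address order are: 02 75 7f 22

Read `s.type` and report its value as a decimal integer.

3

[0]=0x02 [1]=0x75 [2]=0x7f [3]=0x22 (big-endian) → word 0x02757f22
opcode [27+:5] = (word>>27) & 0x1f = 0
chan [25+:2] = (word>>25) & 0x3 = 1
id [24+:1] = (word>>24) & 0x1 = 0
type [21+:3] = (word>>21) & 0x7 = 3  ←
bank [20+:1] = (word>>20) & 0x1 = 1
addr_hi [0+:20] = (word>>0) & 0xfffff = 360226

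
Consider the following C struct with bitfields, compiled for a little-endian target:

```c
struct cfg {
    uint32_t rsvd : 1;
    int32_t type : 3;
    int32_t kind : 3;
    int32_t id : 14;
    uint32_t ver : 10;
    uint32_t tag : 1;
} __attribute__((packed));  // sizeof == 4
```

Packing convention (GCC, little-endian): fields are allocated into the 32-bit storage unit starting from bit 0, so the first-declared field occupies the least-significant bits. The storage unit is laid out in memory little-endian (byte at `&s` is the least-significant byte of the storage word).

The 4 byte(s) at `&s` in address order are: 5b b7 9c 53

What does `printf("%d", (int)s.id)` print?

-1682

[0]=0x5b [1]=0xb7 [2]=0x9c [3]=0x53 (little-endian) → word 0x539cb75b
rsvd:1 @ bit 0 → (0x539cb75b>>0)&0x1 = 0x1
type:3 @ bit 1 → (0x539cb75b>>1)&0x7 = 0x5
kind:3 @ bit 4 → (0x539cb75b>>4)&0x7 = 0x5
id:14 @ bit 7 → (0x539cb75b>>7)&0x3fff = 0x396e  ←
ver:10 @ bit 21 → (0x539cb75b>>21)&0x3ff = 0x29c
tag:1 @ bit 31 → (0x539cb75b>>31)&0x1 = 0x0
id signed 14b, MSB=1: 14702 - 16384 = -1682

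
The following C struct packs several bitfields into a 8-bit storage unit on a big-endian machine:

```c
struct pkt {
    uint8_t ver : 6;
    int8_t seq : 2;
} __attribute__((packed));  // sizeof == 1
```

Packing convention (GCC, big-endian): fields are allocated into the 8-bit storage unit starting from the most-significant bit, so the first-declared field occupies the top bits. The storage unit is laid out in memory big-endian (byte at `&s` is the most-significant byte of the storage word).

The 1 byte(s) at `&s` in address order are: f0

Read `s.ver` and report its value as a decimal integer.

60

[0]=0xf0 (big-endian) → word 0xf0
ver:6 @ bit 2 → (0xf0>>2)&0x3f = 0x3c  ←
seq:2 @ bit 0 → (0xf0>>0)&0x3 = 0x0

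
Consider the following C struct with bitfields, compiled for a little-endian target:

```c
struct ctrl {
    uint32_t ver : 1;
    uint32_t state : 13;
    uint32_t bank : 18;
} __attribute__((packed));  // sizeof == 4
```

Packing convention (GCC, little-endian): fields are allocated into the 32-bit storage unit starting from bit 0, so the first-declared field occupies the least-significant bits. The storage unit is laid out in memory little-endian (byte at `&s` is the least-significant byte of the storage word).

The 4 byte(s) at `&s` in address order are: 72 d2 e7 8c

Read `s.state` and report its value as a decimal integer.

2361

[0]=0x72 [1]=0xd2 [2]=0xe7 [3]=0x8c (little-endian) → word 0x8ce7d272
ver [0+:1] = (word>>0) & 0x1 = 0
state [1+:13] = (word>>1) & 0x1fff = 2361  ←
bank [14+:18] = (word>>14) & 0x3ffff = 144287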